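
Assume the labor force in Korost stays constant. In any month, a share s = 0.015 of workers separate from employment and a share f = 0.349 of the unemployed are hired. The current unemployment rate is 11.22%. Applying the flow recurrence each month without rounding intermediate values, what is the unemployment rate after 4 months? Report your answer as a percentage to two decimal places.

Unemployment rate after four months ≈ 5.28%.

With a fixed labor force, u_{t+1} = u_t + s·(1−u_t) − f·u_t = u_t·(1−s−f) + s.
Here 1−s−f = 0.636 and s = 0.015.
u_1 = 0.112200 × 0.636 + 0.015 = 0.086359.
u_2 = 0.086359 × 0.636 + 0.015 = 0.069924.
u_3 = 0.069924 × 0.636 + 0.015 = 0.059472.
u_4 = 0.059472 × 0.636 + 0.015 = 0.052824.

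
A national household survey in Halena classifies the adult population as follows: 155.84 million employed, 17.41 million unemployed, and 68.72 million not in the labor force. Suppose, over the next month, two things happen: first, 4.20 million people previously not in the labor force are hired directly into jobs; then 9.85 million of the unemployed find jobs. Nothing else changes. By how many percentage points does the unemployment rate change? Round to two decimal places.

The unemployment rate changes by −5.79 percentage points.

Initially, labor force = 155.84 + 17.41 = 173.25 million, so u = 17.41/173.25 = 10.05%.
After the first change, employed and labor force both rise by 4.20; unemployed unchanged → E = 160.04, U = 17.41, labor force = 177.45 million.
After the second change, unemployed falls and employed rises by 9.85; labor force unchanged → E = 169.89, U = 7.56, labor force = 177.45 million.
New unemployment rate = 7.56 / 177.45 = 4.26%.
Change = 4.26% − 10.05% = −5.79 percentage points.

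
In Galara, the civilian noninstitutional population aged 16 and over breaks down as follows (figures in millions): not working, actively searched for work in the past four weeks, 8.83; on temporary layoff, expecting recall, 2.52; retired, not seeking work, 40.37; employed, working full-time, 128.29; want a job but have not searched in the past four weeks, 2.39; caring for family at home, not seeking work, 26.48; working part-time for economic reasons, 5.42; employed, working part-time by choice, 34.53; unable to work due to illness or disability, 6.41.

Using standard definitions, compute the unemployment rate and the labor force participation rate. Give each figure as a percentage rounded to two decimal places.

Unemployment rate ≈ 6.32%; labor force participation rate ≈ 70.36%.

Employed = 128.29 + 5.42 + 34.53 = 168.24 million (anyone who worked, including part-time for economic reasons, counts as employed).
Unemployed = 8.83 + 2.52 = 11.35 million (jobless and actively searching, or on temporary layoff).
Labor force = 168.24 + 11.35 = 179.59 million.
Not in labor force = 40.37 + 2.39 + 26.48 + 6.41 = 75.65 million (those not working and not actively searching are outside the labor force — including those who want a job but have given up searching).
Civilian working-age population = 179.59 + 75.65 = 255.24 million.
Unemployment rate = 11.35 / 179.59 = 6.32%.
Labor force participation rate = 179.59 / 255.24 = 70.36%.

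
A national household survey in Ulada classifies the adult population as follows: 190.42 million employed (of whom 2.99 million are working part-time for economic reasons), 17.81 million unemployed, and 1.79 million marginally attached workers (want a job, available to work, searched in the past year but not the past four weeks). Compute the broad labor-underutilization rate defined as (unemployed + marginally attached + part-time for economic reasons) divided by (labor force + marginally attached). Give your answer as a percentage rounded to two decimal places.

Labor force = 190.42 + 17.81 = 208.23 million.
Numerator = 17.81 + 1.79 + 2.99 = 22.59 million.
Denominator = 208.23 + 1.79 = 210.02 million.
Broad rate = 22.59 / 210.02 = 10.76%.

Broad underutilization rate ≈ 10.76%.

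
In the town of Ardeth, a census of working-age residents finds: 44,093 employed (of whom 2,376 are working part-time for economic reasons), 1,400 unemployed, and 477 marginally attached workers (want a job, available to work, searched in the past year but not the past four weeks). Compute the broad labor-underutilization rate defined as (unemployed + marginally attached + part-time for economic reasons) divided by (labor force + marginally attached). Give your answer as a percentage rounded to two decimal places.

Labor force = 44,093 + 1,400 = 45,493.
Numerator = 1,400 + 477 + 2,376 = 4,253.
Denominator = 45,493 + 477 = 45,970.
Broad rate = 4,253 / 45,970 = 9.25%.

Broad underutilization rate ≈ 9.25%.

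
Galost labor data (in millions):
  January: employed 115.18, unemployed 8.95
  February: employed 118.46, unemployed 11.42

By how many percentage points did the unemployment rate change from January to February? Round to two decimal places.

January: labor force = 115.18 + 8.95 = 124.13; u = 8.95/124.13 = 7.21%.
February: labor force = 118.46 + 11.42 = 129.88; u = 11.42/129.88 = 8.79%.
Change = 8.79% − 7.21% = +1.58 pp.

The unemployment rate changed by +1.58 percentage points.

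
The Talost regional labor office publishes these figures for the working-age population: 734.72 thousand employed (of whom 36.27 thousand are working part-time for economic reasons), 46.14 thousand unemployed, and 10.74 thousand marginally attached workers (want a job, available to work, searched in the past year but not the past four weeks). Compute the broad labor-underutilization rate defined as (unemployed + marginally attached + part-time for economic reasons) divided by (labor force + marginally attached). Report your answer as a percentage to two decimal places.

Labor force = 734.72 + 46.14 = 780.86 thousand.
Numerator = 46.14 + 10.74 + 36.27 = 93.15 thousand.
Denominator = 780.86 + 10.74 = 791.60 thousand.
Broad rate = 93.15 / 791.60 = 11.77%.

Broad underutilization rate ≈ 11.77%.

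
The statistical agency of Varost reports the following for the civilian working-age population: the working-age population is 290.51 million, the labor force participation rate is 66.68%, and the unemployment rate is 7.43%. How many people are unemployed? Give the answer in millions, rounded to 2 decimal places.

Labor force = 0.6668 × 290.51 = 193.71 million.
Unemployed = 0.0743 × 193.71 ≈ 14.39 million.

About 14.39 million are unemployed.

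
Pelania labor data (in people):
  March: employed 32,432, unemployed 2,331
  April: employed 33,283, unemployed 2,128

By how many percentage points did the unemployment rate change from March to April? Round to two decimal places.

March: labor force = 32,432 + 2,331 = 34,763; u = 2,331/34,763 = 6.71%.
April: labor force = 33,283 + 2,128 = 35,411; u = 2,128/35,411 = 6.01%.
Change = 6.01% − 6.71% = −0.70 pp.

The unemployment rate changed by −0.70 percentage points.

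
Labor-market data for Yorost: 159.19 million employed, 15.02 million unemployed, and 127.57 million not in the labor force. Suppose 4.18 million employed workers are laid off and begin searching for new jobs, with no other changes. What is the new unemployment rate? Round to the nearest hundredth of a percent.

New unemployment rate ≈ 11.02%.

Initially, labor force = 159.19 + 15.02 = 174.21 million, so u = 15.02/174.21 = 8.62%.
After the change, employed falls and unemployed rises by 4.18; labor force unchanged → E = 155.01, U = 19.20, labor force = 174.21 million.
New unemployment rate = 19.20 / 174.21 = 11.02%.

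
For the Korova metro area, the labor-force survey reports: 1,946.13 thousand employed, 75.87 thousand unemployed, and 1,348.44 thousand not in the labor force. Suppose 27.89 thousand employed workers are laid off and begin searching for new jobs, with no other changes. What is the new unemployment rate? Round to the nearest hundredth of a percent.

Initially, labor force = 1,946.13 + 75.87 = 2,022.00 thousand, so u = 75.87/2,022.00 = 3.75%.
After the change, employed falls and unemployed rises by 27.89; labor force unchanged → E = 1,918.24, U = 103.76, labor force = 2,022.00 thousand.
New unemployment rate = 103.76 / 2,022.00 = 5.13%.

New unemployment rate ≈ 5.13%.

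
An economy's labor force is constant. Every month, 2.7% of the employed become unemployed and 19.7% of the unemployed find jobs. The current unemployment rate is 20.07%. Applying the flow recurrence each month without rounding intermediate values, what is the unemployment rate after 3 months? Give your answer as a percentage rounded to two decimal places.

With a fixed labor force, u_{t+1} = u_t + s·(1−u_t) − f·u_t = u_t·(1−s−f) + s.
Here 1−s−f = 0.776 and s = 0.027.
u_1 = 0.200700 × 0.776 + 0.027 = 0.182743.
u_2 = 0.182743 × 0.776 + 0.027 = 0.168809.
u_3 = 0.168809 × 0.776 + 0.027 = 0.157996.

Unemployment rate after three months ≈ 15.80%.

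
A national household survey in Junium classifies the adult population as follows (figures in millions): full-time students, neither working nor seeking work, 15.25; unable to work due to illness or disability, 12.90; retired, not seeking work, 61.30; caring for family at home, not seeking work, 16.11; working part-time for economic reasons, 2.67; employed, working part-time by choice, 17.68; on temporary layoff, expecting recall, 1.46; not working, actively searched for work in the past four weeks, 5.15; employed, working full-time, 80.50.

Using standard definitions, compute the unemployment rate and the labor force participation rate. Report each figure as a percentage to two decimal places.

Unemployment rate ≈ 6.15%; labor force participation rate ≈ 50.45%.

Employed = 2.67 + 17.68 + 80.50 = 100.85 million (anyone who worked, including part-time for economic reasons, counts as employed).
Unemployed = 1.46 + 5.15 = 6.61 million (jobless and actively searching, or on temporary layoff).
Labor force = 100.85 + 6.61 = 107.46 million.
Not in labor force = 15.25 + 12.90 + 61.30 + 16.11 = 105.56 million (those not working and not actively searching are outside the labor force).
Civilian working-age population = 107.46 + 105.56 = 213.02 million.
Unemployment rate = 6.61 / 107.46 = 6.15%.
Labor force participation rate = 107.46 / 213.02 = 50.45%.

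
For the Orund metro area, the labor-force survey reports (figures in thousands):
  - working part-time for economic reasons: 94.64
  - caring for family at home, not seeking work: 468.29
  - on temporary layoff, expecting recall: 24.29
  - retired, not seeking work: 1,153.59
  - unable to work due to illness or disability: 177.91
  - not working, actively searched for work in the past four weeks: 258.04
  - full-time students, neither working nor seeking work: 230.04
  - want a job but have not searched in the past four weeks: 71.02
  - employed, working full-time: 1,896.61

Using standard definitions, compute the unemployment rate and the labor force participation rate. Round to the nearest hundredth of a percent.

Employed = 94.64 + 1,896.61 = 1,991.25 thousand (anyone who worked, including part-time for economic reasons, counts as employed).
Unemployed = 24.29 + 258.04 = 282.33 thousand (jobless and actively searching, or on temporary layoff).
Labor force = 1,991.25 + 282.33 = 2,273.58 thousand.
Not in labor force = 468.29 + 1,153.59 + 177.91 + 230.04 + 71.02 = 2,100.85 thousand (those not working and not actively searching are outside the labor force — including those who want a job but have given up searching).
Civilian working-age population = 2,273.58 + 2,100.85 = 4,374.43 thousand.
Unemployment rate = 282.33 / 2,273.58 = 12.42%.
Labor force participation rate = 2,273.58 / 4,374.43 = 51.97%.

Unemployment rate ≈ 12.42%; labor force participation rate ≈ 51.97%.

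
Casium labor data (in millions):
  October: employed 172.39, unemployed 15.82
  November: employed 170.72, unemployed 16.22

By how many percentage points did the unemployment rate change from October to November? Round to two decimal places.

The unemployment rate changed by +0.27 percentage points.

October: labor force = 172.39 + 15.82 = 188.21; u = 15.82/188.21 = 8.41%.
November: labor force = 170.72 + 16.22 = 186.94; u = 16.22/186.94 = 8.68%.
Change = 8.68% − 8.41% = +0.27 pp.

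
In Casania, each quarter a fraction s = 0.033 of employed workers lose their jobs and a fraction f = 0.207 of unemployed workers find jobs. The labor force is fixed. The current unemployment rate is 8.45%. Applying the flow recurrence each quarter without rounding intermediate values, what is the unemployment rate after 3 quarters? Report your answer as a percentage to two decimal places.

Unemployment rate after three quarters ≈ 11.42%.

With a fixed labor force, u_{t+1} = u_t + s·(1−u_t) − f·u_t = u_t·(1−s−f) + s.
Here 1−s−f = 0.760 and s = 0.033.
u_1 = 0.084500 × 0.760 + 0.033 = 0.097220.
u_2 = 0.097220 × 0.760 + 0.033 = 0.106887.
u_3 = 0.106887 × 0.760 + 0.033 = 0.114234.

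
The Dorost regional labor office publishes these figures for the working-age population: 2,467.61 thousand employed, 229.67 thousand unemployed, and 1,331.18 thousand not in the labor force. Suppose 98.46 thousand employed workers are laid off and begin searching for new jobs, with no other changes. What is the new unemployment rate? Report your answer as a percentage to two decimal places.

New unemployment rate ≈ 12.17%.

Initially, labor force = 2,467.61 + 229.67 = 2,697.28 thousand, so u = 229.67/2,697.28 = 8.51%.
After the change, employed falls and unemployed rises by 98.46; labor force unchanged → E = 2,369.15, U = 328.13, labor force = 2,697.28 thousand.
New unemployment rate = 328.13 / 2,697.28 = 12.17%.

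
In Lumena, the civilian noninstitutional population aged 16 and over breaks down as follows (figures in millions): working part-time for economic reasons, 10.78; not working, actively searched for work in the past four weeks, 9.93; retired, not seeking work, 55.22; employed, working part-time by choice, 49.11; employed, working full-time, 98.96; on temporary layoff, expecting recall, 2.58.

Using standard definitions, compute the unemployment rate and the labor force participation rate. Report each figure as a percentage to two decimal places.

Unemployment rate ≈ 7.30%; labor force participation rate ≈ 75.63%.

Employed = 10.78 + 49.11 + 98.96 = 158.85 million (anyone who worked, including part-time for economic reasons, counts as employed).
Unemployed = 9.93 + 2.58 = 12.51 million (jobless and actively searching, or on temporary layoff).
Labor force = 158.85 + 12.51 = 171.36 million.
Not in labor force = 55.22 million (those not working and not actively searching are outside the labor force).
Civilian working-age population = 171.36 + 55.22 = 226.58 million.
Unemployment rate = 12.51 / 171.36 = 7.30%.
Labor force participation rate = 171.36 / 226.58 = 75.63%.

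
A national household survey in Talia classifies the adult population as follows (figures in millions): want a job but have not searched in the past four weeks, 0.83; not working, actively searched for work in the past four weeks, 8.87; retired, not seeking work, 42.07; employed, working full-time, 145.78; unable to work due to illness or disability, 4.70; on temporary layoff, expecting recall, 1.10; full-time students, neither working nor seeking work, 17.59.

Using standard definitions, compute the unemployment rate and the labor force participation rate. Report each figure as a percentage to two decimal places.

Employed = 145.78 million.
Unemployed = 8.87 + 1.10 = 9.97 million (jobless and actively searching, or on temporary layoff).
Labor force = 145.78 + 9.97 = 155.75 million.
Not in labor force = 0.83 + 42.07 + 4.70 + 17.59 = 65.19 million (those not working and not actively searching are outside the labor force — including those who want a job but have given up searching).
Civilian working-age population = 155.75 + 65.19 = 220.94 million.
Unemployment rate = 9.97 / 155.75 = 6.40%.
Labor force participation rate = 155.75 / 220.94 = 70.49%.

Unemployment rate ≈ 6.40%; labor force participation rate ≈ 70.49%.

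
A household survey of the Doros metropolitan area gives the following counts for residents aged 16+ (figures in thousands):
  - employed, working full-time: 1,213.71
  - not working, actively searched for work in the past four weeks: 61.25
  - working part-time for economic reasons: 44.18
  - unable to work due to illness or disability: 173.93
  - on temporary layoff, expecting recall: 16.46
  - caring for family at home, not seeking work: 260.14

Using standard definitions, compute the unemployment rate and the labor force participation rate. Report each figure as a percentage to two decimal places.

Unemployment rate ≈ 5.82%; labor force participation rate ≈ 75.47%.

Employed = 1,213.71 + 44.18 = 1,257.89 thousand (anyone who worked, including part-time for economic reasons, counts as employed).
Unemployed = 61.25 + 16.46 = 77.71 thousand (jobless and actively searching, or on temporary layoff).
Labor force = 1,257.89 + 77.71 = 1,335.60 thousand.
Not in labor force = 173.93 + 260.14 = 434.07 thousand (those not working and not actively searching are outside the labor force).
Civilian working-age population = 1,335.60 + 434.07 = 1,769.67 thousand.
Unemployment rate = 77.71 / 1,335.60 = 5.82%.
Labor force participation rate = 1,335.60 / 1,769.67 = 75.47%.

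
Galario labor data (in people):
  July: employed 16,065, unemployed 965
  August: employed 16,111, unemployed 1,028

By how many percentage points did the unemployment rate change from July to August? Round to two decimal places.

July: labor force = 16,065 + 965 = 17,030; u = 965/17,030 = 5.67%.
August: labor force = 16,111 + 1,028 = 17,139; u = 1,028/17,139 = 6.00%.
Change = 6.00% − 5.67% = +0.33 pp.

The unemployment rate changed by +0.33 percentage points.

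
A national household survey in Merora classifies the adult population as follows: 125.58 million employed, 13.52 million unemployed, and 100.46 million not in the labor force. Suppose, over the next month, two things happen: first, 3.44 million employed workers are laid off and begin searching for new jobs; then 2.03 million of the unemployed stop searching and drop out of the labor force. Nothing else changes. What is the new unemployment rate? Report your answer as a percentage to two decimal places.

Initially, labor force = 125.58 + 13.52 = 139.10 million, so u = 13.52/139.10 = 9.72%.
After the first change, employed falls and unemployed rises by 3.44; labor force unchanged → E = 122.14, U = 16.96, labor force = 139.10 million.
After the second change, unemployed and labor force both fall by 2.03 → E = 122.14, U = 14.93, labor force = 137.07 million.
New unemployment rate = 14.93 / 137.07 = 10.89%.

New unemployment rate ≈ 10.89%.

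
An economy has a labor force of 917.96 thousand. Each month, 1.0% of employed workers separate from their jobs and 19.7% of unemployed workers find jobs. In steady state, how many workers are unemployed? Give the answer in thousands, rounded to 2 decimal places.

Steady-state unemployment rate u* = s/(s+f) = 1.0/(1.0+19.7) = 0.048309.
Unemployed = u* × labor force = 0.048309 × 917.96 ≈ 44.35 thousand.

About 44.35 thousand are unemployed in steady state.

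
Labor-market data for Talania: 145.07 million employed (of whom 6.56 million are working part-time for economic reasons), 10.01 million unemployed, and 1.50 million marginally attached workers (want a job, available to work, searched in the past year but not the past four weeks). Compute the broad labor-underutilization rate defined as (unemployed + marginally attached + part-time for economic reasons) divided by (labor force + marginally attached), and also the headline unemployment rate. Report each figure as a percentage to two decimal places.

Broad underutilization rate ≈ 11.54%; headline unemployment rate ≈ 6.45%.

Labor force = 145.07 + 10.01 = 155.08 million.
Numerator = 10.01 + 1.50 + 6.56 = 18.07 million.
Denominator = 155.08 + 1.50 = 156.58 million.
Broad rate = 18.07 / 156.58 = 11.54%.
Headline unemployment rate = 10.01 / 155.08 = 6.45%.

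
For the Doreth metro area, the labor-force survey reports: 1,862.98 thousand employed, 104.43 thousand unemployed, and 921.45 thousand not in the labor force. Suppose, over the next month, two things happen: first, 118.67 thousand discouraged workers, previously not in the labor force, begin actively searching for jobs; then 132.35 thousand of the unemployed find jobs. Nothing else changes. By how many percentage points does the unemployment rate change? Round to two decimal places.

The unemployment rate changes by −0.96 percentage points.

Initially, labor force = 1,862.98 + 104.43 = 1,967.41 thousand, so u = 104.43/1,967.41 = 5.31%.
After the first change, unemployed and labor force both rise by 118.67 → E = 1,862.98, U = 223.10, labor force = 2,086.08 thousand.
After the second change, unemployed falls and employed rises by 132.35; labor force unchanged → E = 1,995.33, U = 90.75, labor force = 2,086.08 thousand.
New unemployment rate = 90.75 / 2,086.08 = 4.35%.
Change = 4.35% − 5.31% = −0.96 percentage points.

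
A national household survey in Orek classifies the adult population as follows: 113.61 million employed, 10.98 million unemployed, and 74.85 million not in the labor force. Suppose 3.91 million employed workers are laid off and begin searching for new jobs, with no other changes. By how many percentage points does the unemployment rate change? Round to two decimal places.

The unemployment rate changes by +3.14 percentage points.

Initially, labor force = 113.61 + 10.98 = 124.59 million, so u = 10.98/124.59 = 8.81%.
After the change, employed falls and unemployed rises by 3.91; labor force unchanged → E = 109.70, U = 14.89, labor force = 124.59 million.
New unemployment rate = 14.89 / 124.59 = 11.95%.
Change = 11.95% − 8.81% = +3.14 percentage points.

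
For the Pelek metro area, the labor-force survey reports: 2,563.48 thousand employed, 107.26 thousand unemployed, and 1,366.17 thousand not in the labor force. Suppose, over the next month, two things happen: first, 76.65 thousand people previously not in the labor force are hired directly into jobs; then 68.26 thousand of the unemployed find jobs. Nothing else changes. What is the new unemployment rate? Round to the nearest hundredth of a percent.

Initially, labor force = 2,563.48 + 107.26 = 2,670.74 thousand, so u = 107.26/2,670.74 = 4.02%.
After the first change, employed and labor force both rise by 76.65; unemployed unchanged → E = 2,640.13, U = 107.26, labor force = 2,747.39 thousand.
After the second change, unemployed falls and employed rises by 68.26; labor force unchanged → E = 2,708.39, U = 39.00, labor force = 2,747.39 thousand.
New unemployment rate = 39.00 / 2,747.39 = 1.42%.

New unemployment rate ≈ 1.42%.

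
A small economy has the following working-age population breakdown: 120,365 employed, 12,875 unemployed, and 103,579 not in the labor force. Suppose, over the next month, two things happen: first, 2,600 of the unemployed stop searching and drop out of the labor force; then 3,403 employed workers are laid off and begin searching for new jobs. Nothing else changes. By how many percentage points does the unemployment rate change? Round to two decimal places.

The unemployment rate changes by +0.81 percentage points.

Initially, labor force = 120,365 + 12,875 = 133,240, so u = 12,875/133,240 = 9.66%.
After the first change, unemployed and labor force both fall by 2,600 → E = 120,365, U = 10,275, labor force = 130,640.
After the second change, employed falls and unemployed rises by 3,403; labor force unchanged → E = 116,962, U = 13,678, labor force = 130,640.
New unemployment rate = 13,678 / 130,640 = 10.47%.
Change = 10.47% − 9.66% = +0.81 percentage points.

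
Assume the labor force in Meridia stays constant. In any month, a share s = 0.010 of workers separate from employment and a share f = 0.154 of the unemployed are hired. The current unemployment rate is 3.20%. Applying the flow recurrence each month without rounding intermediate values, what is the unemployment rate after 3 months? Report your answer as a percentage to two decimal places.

Unemployment rate after three months ≈ 4.40%.

With a fixed labor force, u_{t+1} = u_t + s·(1−u_t) − f·u_t = u_t·(1−s−f) + s.
Here 1−s−f = 0.836 and s = 0.010.
u_1 = 0.032000 × 0.836 + 0.010 = 0.036752.
u_2 = 0.036752 × 0.836 + 0.010 = 0.040725.
u_3 = 0.040725 × 0.836 + 0.010 = 0.044046.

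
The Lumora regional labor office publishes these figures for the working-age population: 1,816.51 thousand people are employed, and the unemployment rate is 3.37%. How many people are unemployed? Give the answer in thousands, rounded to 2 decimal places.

About 63.35 thousand are unemployed.

Let U be the number unemployed. The labor force is E + U, and U/(E+U) = 0.0337.
So U = 0.0337 × 1,816.51 / (1 − 0.0337) = 61.2164 / 0.9663 ≈ 63.35 thousand.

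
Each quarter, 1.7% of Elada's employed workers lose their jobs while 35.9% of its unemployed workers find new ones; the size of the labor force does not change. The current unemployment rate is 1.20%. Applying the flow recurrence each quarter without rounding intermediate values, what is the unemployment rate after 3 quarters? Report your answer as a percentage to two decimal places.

Unemployment rate after three quarters ≈ 3.71%.

With a fixed labor force, u_{t+1} = u_t + s·(1−u_t) − f·u_t = u_t·(1−s−f) + s.
Here 1−s−f = 0.624 and s = 0.017.
u_1 = 0.012000 × 0.624 + 0.017 = 0.024488.
u_2 = 0.024488 × 0.624 + 0.017 = 0.032281.
u_3 = 0.032281 × 0.624 + 0.017 = 0.037143.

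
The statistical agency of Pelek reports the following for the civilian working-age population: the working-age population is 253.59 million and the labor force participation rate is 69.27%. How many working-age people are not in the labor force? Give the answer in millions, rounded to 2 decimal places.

About 77.93 million are not in the labor force.

Share not in the labor force = 1 − 0.6927 = 0.3073.
Not in labor force = 0.3073 × 253.59 ≈ 77.93 million.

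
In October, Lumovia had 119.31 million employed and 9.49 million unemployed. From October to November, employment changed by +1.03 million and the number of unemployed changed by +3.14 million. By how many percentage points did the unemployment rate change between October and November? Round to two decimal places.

October: labor force = 119.31 + 9.49 = 128.80; u = 9.49/128.80 = 7.37%.
November: labor force = 120.34 + 12.63 = 132.97; u = 12.63/132.97 = 9.50%.
Change = 9.50% − 7.37% = +2.13 pp.

The unemployment rate changed by +2.13 percentage points.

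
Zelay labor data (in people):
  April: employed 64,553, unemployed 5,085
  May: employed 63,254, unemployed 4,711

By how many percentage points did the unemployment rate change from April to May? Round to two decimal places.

The unemployment rate changed by −0.37 percentage points.

April: labor force = 64,553 + 5,085 = 69,638; u = 5,085/69,638 = 7.30%.
May: labor force = 63,254 + 4,711 = 67,965; u = 4,711/67,965 = 6.93%.
Change = 6.93% − 7.30% = −0.37 pp.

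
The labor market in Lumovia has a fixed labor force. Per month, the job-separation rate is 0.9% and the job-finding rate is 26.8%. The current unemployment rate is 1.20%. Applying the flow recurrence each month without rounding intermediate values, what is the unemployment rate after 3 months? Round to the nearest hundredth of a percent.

With a fixed labor force, u_{t+1} = u_t + s·(1−u_t) − f·u_t = u_t·(1−s−f) + s.
Here 1−s−f = 0.723 and s = 0.009.
u_1 = 0.012000 × 0.723 + 0.009 = 0.017676.
u_2 = 0.017676 × 0.723 + 0.009 = 0.021780.
u_3 = 0.021780 × 0.723 + 0.009 = 0.024747.

Unemployment rate after three months ≈ 2.47%.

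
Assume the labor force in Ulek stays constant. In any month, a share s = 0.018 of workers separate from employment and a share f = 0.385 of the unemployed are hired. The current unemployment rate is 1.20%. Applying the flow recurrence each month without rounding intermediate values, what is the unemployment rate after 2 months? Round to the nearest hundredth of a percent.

Unemployment rate after two months ≈ 3.30%.

With a fixed labor force, u_{t+1} = u_t + s·(1−u_t) − f·u_t = u_t·(1−s−f) + s.
Here 1−s−f = 0.597 and s = 0.018.
u_1 = 0.012000 × 0.597 + 0.018 = 0.025164.
u_2 = 0.025164 × 0.597 + 0.018 = 0.033023.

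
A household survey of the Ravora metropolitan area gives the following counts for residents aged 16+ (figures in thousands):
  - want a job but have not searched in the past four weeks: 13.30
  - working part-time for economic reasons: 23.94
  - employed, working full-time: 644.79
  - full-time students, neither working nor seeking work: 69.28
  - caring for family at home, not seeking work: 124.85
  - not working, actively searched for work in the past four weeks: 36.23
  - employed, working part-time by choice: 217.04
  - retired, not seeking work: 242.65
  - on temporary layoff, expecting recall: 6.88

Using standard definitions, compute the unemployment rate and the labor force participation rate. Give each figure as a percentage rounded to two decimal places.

Employed = 23.94 + 644.79 + 217.04 = 885.77 thousand (anyone who worked, including part-time for economic reasons, counts as employed).
Unemployed = 36.23 + 6.88 = 43.11 thousand (jobless and actively searching, or on temporary layoff).
Labor force = 885.77 + 43.11 = 928.88 thousand.
Not in labor force = 13.30 + 69.28 + 124.85 + 242.65 = 450.08 thousand (those not working and not actively searching are outside the labor force — including those who want a job but have given up searching).
Civilian working-age population = 928.88 + 450.08 = 1,378.96 thousand.
Unemployment rate = 43.11 / 928.88 = 4.64%.
Labor force participation rate = 928.88 / 1,378.96 = 67.36%.

Unemployment rate ≈ 4.64%; labor force participation rate ≈ 67.36%.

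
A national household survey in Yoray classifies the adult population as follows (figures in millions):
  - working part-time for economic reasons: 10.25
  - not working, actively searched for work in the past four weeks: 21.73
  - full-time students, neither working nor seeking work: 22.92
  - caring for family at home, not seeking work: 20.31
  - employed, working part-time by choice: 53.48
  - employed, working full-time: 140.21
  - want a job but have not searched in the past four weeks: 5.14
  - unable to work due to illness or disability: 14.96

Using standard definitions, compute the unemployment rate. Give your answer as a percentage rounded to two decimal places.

Unemployment rate ≈ 9.63%.

Employed = 10.25 + 53.48 + 140.21 = 203.94 million (anyone who worked, including part-time for economic reasons, counts as employed).
Unemployed = 21.73 million.
Labor force = 203.94 + 21.73 = 225.67 million.
Unemployment rate = 21.73 / 225.67 = 9.63%.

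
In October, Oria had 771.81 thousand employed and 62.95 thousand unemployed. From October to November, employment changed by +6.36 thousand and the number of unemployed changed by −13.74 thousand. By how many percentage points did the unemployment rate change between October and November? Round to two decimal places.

October: labor force = 771.81 + 62.95 = 834.76; u = 62.95/834.76 = 7.54%.
November: labor force = 778.17 + 49.21 = 827.38; u = 49.21/827.38 = 5.95%.
Change = 5.95% − 7.54% = −1.59 pp.

The unemployment rate changed by −1.59 percentage points.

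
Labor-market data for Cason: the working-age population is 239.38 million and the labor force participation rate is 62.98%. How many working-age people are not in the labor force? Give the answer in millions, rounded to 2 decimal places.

About 88.62 million are not in the labor force.

Share not in the labor force = 1 − 0.6298 = 0.3702.
Not in labor force = 0.3702 × 239.38 ≈ 88.62 million.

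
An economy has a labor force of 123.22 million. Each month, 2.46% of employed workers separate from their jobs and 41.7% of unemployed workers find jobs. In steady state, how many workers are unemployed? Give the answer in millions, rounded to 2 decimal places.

About 6.86 million are unemployed in steady state.

Steady-state unemployment rate u* = s/(s+f) = 2.46/(2.46+41.7) = 0.055707.
Unemployed = u* × labor force = 0.055707 × 123.22 ≈ 6.86 million.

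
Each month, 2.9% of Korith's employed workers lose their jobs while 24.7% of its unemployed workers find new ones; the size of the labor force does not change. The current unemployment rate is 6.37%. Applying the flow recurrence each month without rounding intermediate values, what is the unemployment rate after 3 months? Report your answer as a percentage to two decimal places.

With a fixed labor force, u_{t+1} = u_t + s·(1−u_t) − f·u_t = u_t·(1−s−f) + s.
Here 1−s−f = 0.724 and s = 0.029.
u_1 = 0.063700 × 0.724 + 0.029 = 0.075119.
u_2 = 0.075119 × 0.724 + 0.029 = 0.083386.
u_3 = 0.083386 × 0.724 + 0.029 = 0.089371.

Unemployment rate after three months ≈ 8.94%.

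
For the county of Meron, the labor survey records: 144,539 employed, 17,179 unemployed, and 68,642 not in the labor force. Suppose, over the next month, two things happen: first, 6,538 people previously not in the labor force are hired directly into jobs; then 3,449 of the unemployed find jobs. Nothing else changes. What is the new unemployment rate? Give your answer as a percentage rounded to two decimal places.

Initially, labor force = 144,539 + 17,179 = 161,718, so u = 17,179/161,718 = 10.62%.
After the first change, employed and labor force both rise by 6,538; unemployed unchanged → E = 151,077, U = 17,179, labor force = 168,256.
After the second change, unemployed falls and employed rises by 3,449; labor force unchanged → E = 154,526, U = 13,730, labor force = 168,256.
New unemployment rate = 13,730 / 168,256 = 8.16%.

New unemployment rate ≈ 8.16%.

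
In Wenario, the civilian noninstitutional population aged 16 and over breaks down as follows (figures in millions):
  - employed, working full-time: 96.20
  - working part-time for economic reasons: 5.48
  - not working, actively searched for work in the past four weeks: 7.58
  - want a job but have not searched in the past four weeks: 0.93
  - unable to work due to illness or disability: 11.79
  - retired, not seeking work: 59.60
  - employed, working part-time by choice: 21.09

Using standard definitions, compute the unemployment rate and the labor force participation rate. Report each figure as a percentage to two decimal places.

Unemployment rate ≈ 5.82%; labor force participation rate ≈ 64.32%.

Employed = 96.20 + 5.48 + 21.09 = 122.77 million (anyone who worked, including part-time for economic reasons, counts as employed).
Unemployed = 7.58 million.
Labor force = 122.77 + 7.58 = 130.35 million.
Not in labor force = 0.93 + 11.79 + 59.60 = 72.32 million (those not working and not actively searching are outside the labor force — including those who want a job but have given up searching).
Civilian working-age population = 130.35 + 72.32 = 202.67 million.
Unemployment rate = 7.58 / 130.35 = 5.82%.
Labor force participation rate = 130.35 / 202.67 = 64.32%.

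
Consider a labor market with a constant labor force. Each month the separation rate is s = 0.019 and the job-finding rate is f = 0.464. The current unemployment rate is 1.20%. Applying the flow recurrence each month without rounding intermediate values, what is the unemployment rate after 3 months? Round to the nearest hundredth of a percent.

With a fixed labor force, u_{t+1} = u_t + s·(1−u_t) − f·u_t = u_t·(1−s−f) + s.
Here 1−s−f = 0.517 and s = 0.019.
u_1 = 0.012000 × 0.517 + 0.019 = 0.025204.
u_2 = 0.025204 × 0.517 + 0.019 = 0.032030.
u_3 = 0.032030 × 0.517 + 0.019 = 0.035560.

Unemployment rate after three months ≈ 3.56%.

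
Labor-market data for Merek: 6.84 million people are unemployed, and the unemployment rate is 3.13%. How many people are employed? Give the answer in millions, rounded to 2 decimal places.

Labor force = U / u = 6.84 / 0.0313 ≈ 218.53 million.
Employed = labor force − unemployed = 218.53 − 6.84 = 211.69 million.

About 211.69 million are employed.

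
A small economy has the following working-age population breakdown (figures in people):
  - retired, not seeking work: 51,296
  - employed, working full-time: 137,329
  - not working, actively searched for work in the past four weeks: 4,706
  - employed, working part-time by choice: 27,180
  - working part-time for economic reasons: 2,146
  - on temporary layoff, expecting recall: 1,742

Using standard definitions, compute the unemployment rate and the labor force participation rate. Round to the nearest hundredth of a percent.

Employed = 137,329 + 27,180 + 2,146 = 166,655 (anyone who worked, including part-time for economic reasons, counts as employed).
Unemployed = 4,706 + 1,742 = 6,448 (jobless and actively searching, or on temporary layoff).
Labor force = 166,655 + 6,448 = 173,103.
Not in labor force = 51,296 (those not working and not actively searching are outside the labor force).
Civilian working-age population = 173,103 + 51,296 = 224,399.
Unemployment rate = 6,448 / 173,103 = 3.72%.
Labor force participation rate = 173,103 / 224,399 = 77.14%.

Unemployment rate ≈ 3.72%; labor force participation rate ≈ 77.14%.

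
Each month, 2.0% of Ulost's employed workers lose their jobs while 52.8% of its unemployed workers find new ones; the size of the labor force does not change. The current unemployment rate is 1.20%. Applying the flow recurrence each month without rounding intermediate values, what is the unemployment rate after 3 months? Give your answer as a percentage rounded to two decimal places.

With a fixed labor force, u_{t+1} = u_t + s·(1−u_t) − f·u_t = u_t·(1−s−f) + s.
Here 1−s−f = 0.452 and s = 0.020.
u_1 = 0.012000 × 0.452 + 0.020 = 0.025424.
u_2 = 0.025424 × 0.452 + 0.020 = 0.031492.
u_3 = 0.031492 × 0.452 + 0.020 = 0.034234.

Unemployment rate after three months ≈ 3.42%.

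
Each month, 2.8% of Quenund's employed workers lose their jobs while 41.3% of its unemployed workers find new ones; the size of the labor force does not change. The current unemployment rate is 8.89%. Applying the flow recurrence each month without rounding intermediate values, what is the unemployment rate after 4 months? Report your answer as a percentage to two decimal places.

Unemployment rate after four months ≈ 6.60%.

With a fixed labor force, u_{t+1} = u_t + s·(1−u_t) − f·u_t = u_t·(1−s−f) + s.
Here 1−s−f = 0.559 and s = 0.028.
u_1 = 0.088900 × 0.559 + 0.028 = 0.077695.
u_2 = 0.077695 × 0.559 + 0.028 = 0.071432.
u_3 = 0.071432 × 0.559 + 0.028 = 0.067930.
u_4 = 0.067930 × 0.559 + 0.028 = 0.065973.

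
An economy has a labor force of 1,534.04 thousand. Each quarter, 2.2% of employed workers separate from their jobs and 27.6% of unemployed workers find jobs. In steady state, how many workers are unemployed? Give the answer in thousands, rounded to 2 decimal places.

About 113.25 thousand are unemployed in steady state.

Steady-state unemployment rate u* = s/(s+f) = 2.2/(2.2+27.6) = 0.073826.
Unemployed = u* × labor force = 0.073826 × 1,534.04 ≈ 113.25 thousand.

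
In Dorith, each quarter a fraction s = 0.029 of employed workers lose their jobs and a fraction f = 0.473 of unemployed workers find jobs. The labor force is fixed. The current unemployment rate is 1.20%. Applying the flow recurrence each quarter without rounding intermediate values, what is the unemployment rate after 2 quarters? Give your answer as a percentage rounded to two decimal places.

Unemployment rate after two quarters ≈ 4.64%.

With a fixed labor force, u_{t+1} = u_t + s·(1−u_t) − f·u_t = u_t·(1−s−f) + s.
Here 1−s−f = 0.498 and s = 0.029.
u_1 = 0.012000 × 0.498 + 0.029 = 0.034976.
u_2 = 0.034976 × 0.498 + 0.029 = 0.046418.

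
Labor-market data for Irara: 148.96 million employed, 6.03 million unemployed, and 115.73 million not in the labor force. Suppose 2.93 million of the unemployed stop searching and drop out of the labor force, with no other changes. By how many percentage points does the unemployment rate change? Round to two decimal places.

The unemployment rate changes by −1.85 percentage points.

Initially, labor force = 148.96 + 6.03 = 154.99 million, so u = 6.03/154.99 = 3.89%.
After the change, unemployed and labor force both fall by 2.93 → E = 148.96, U = 3.10, labor force = 152.06 million.
New unemployment rate = 3.10 / 152.06 = 2.04%.
Change = 2.04% − 3.89% = −1.85 percentage points.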